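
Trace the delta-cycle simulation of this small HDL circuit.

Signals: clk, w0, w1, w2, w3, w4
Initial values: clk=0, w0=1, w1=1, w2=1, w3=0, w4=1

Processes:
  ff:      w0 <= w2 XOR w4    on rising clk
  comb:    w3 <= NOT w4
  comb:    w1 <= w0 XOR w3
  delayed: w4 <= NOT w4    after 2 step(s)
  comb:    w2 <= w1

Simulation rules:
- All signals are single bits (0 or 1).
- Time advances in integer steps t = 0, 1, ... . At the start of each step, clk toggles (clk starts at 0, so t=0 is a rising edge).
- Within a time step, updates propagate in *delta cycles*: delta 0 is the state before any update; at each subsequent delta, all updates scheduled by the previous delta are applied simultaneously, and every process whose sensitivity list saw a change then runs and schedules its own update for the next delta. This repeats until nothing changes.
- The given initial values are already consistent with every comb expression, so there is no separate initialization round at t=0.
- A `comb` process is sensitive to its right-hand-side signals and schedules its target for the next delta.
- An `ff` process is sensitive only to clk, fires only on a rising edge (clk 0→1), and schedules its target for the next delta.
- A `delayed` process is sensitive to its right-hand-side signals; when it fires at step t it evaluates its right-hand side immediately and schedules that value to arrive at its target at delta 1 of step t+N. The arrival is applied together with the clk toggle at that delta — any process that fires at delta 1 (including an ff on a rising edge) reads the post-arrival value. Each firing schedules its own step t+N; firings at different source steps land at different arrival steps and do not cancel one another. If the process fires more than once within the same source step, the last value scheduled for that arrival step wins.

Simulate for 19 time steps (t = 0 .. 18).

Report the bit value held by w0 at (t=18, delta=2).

1

t0.Δ0 clk=0 w2=1 w0=1 w3=0 w4=1 w1=1
t0.Δ1 clk=1 w2=1 w0=1 w3=0 w4=1 w1=1
t0.Δ2 clk=1 w2=1 w0=0 w3=0 w4=1 w1=1
t0.Δ3 clk=1 w2=1 w0=0 w3=0 w4=1 w1=0
t0.Δ4 clk=1 w2=0 w0=0 w3=0 w4=1 w1=0
t1.Δ0 clk=1 w2=0 w0=0 w3=0 w4=1 w1=0
t1.Δ1 clk=0 w2=0 w0=0 w3=0 w4=1 w1=0
t2.Δ0 clk=0 w2=0 w0=0 w3=0 w4=1 w1=0
t2.Δ1 clk=1 w2=0 w0=0 w3=0 w4=1 w1=0
t2.Δ2 clk=1 w2=0 w0=1 w3=0 w4=1 w1=0
t2.Δ3 clk=1 w2=0 w0=1 w3=0 w4=1 w1=1
t2.Δ4 clk=1 w2=1 w0=1 w3=0 w4=1 w1=1
t3.Δ0 clk=1 w2=1 w0=1 w3=0 w4=1 w1=1
t3.Δ1 clk=0 w2=1 w0=1 w3=0 w4=1 w1=1
t4.Δ0 clk=0 w2=1 w0=1 w3=0 w4=1 w1=1
t4.Δ1 clk=1 w2=1 w0=1 w3=0 w4=1 w1=1
t4.Δ2 clk=1 w2=1 w0=0 w3=0 w4=1 w1=1
t4.Δ3 clk=1 w2=1 w0=0 w3=0 w4=1 w1=0
t4.Δ4 clk=1 w2=0 w0=0 w3=0 w4=1 w1=0
t5.Δ0 clk=1 w2=0 w0=0 w3=0 w4=1 w1=0
t5.Δ1 clk=0 w2=0 w0=0 w3=0 w4=1 w1=0
t6.Δ0 clk=0 w2=0 w0=0 w3=0 w4=1 w1=0
t6.Δ1 clk=1 w2=0 w0=0 w3=0 w4=1 w1=0
t6.Δ2 clk=1 w2=0 w0=1 w3=0 w4=1 w1=0
t6.Δ3 clk=1 w2=0 w0=1 w3=0 w4=1 w1=1
t6.Δ4 clk=1 w2=1 w0=1 w3=0 w4=1 w1=1
t7.Δ0 clk=1 w2=1 w0=1 w3=0 w4=1 w1=1
t7.Δ1 clk=0 w2=1 w0=1 w3=0 w4=1 w1=1
t8.Δ0 clk=0 w2=1 w0=1 w3=0 w4=1 w1=1
t8.Δ1 clk=1 w2=1 w0=1 w3=0 w4=1 w1=1
t8.Δ2 clk=1 w2=1 w0=0 w3=0 w4=1 w1=1
t8.Δ3 clk=1 w2=1 w0=0 w3=0 w4=1 w1=0
t8.Δ4 clk=1 w2=0 w0=0 w3=0 w4=1 w1=0
t9.Δ0 clk=1 w2=0 w0=0 w3=0 w4=1 w1=0
t9.Δ1 clk=0 w2=0 w0=0 w3=0 w4=1 w1=0
t10.Δ0 clk=0 w2=0 w0=0 w3=0 w4=1 w1=0
t10.Δ1 clk=1 w2=0 w0=0 w3=0 w4=1 w1=0
t10.Δ2 clk=1 w2=0 w0=1 w3=0 w4=1 w1=0
t10.Δ3 clk=1 w2=0 w0=1 w3=0 w4=1 w1=1
t10.Δ4 clk=1 w2=1 w0=1 w3=0 w4=1 w1=1
t11.Δ0 clk=1 w2=1 w0=1 w3=0 w4=1 w1=1
t11.Δ1 clk=0 w2=1 w0=1 w3=0 w4=1 w1=1
t12.Δ0 clk=0 w2=1 w0=1 w3=0 w4=1 w1=1
t12.Δ1 clk=1 w2=1 w0=1 w3=0 w4=1 w1=1
t12.Δ2 clk=1 w2=1 w0=0 w3=0 w4=1 w1=1
t12.Δ3 clk=1 w2=1 w0=0 w3=0 w4=1 w1=0
t12.Δ4 clk=1 w2=0 w0=0 w3=0 w4=1 w1=0
t13.Δ0 clk=1 w2=0 w0=0 w3=0 w4=1 w1=0
t13.Δ1 clk=0 w2=0 w0=0 w3=0 w4=1 w1=0
t14.Δ0 clk=0 w2=0 w0=0 w3=0 w4=1 w1=0
t14.Δ1 clk=1 w2=0 w0=0 w3=0 w4=1 w1=0
t14.Δ2 clk=1 w2=0 w0=1 w3=0 w4=1 w1=0
t14.Δ3 clk=1 w2=0 w0=1 w3=0 w4=1 w1=1
t14.Δ4 clk=1 w2=1 w0=1 w3=0 w4=1 w1=1
t15.Δ0 clk=1 w2=1 w0=1 w3=0 w4=1 w1=1
t15.Δ1 clk=0 w2=1 w0=1 w3=0 w4=1 w1=1
t16.Δ0 clk=0 w2=1 w0=1 w3=0 w4=1 w1=1
t16.Δ1 clk=1 w2=1 w0=1 w3=0 w4=1 w1=1
t16.Δ2 clk=1 w2=1 w0=0 w3=0 w4=1 w1=1
t16.Δ3 clk=1 w2=1 w0=0 w3=0 w4=1 w1=0
t16.Δ4 clk=1 w2=0 w0=0 w3=0 w4=1 w1=0
t17.Δ0 clk=1 w2=0 w0=0 w3=0 w4=1 w1=0
t17.Δ1 clk=0 w2=0 w0=0 w3=0 w4=1 w1=0
t18.Δ0 clk=0 w2=0 w0=0 w3=0 w4=1 w1=0
t18.Δ1 clk=1 w2=0 w0=0 w3=0 w4=1 w1=0
t18.Δ2 clk=1 w2=0 w0=1 w3=0 w4=1 w1=0
t18.Δ3 clk=1 w2=0 w0=1 w3=0 w4=1 w1=1
t18.Δ4 clk=1 w2=1 w0=1 w3=0 w4=1 w1=1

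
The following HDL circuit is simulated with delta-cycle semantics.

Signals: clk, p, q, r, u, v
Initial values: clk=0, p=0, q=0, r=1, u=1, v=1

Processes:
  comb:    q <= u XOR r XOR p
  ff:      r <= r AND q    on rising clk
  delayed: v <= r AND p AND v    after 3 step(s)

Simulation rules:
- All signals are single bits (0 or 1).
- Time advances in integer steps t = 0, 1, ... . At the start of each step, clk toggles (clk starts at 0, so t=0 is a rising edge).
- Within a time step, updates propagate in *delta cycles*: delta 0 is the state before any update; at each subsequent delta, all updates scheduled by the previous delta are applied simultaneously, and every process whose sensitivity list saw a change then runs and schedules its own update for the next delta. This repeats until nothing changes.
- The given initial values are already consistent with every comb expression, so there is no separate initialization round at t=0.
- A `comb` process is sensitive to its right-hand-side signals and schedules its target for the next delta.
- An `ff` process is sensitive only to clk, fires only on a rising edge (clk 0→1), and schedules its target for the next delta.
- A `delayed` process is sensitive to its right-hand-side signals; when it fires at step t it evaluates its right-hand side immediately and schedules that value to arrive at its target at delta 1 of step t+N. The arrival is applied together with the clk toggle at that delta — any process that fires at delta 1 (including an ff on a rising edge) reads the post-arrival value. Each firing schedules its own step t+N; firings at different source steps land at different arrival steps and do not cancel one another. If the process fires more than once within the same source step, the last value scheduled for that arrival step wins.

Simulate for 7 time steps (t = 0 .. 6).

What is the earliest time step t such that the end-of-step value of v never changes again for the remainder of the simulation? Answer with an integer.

3

[bits: p,r,v,u,clk,q]
t=0: Δ0=011100 Δ1=011110 Δ2=001110 Δ3=001111 | 3Δ
t=1: Δ0=001111 Δ1=001101 | 1Δ
t=2: Δ0=001101 Δ1=001111 | 1Δ
t=3: Δ0=001111 Δ1=000101 | 1Δ
t=4: Δ0=000101 Δ1=000111 | 1Δ
t=5: Δ0=000111 Δ1=000101 | 1Δ
t=6: Δ0=000101 Δ1=000111 | 1Δ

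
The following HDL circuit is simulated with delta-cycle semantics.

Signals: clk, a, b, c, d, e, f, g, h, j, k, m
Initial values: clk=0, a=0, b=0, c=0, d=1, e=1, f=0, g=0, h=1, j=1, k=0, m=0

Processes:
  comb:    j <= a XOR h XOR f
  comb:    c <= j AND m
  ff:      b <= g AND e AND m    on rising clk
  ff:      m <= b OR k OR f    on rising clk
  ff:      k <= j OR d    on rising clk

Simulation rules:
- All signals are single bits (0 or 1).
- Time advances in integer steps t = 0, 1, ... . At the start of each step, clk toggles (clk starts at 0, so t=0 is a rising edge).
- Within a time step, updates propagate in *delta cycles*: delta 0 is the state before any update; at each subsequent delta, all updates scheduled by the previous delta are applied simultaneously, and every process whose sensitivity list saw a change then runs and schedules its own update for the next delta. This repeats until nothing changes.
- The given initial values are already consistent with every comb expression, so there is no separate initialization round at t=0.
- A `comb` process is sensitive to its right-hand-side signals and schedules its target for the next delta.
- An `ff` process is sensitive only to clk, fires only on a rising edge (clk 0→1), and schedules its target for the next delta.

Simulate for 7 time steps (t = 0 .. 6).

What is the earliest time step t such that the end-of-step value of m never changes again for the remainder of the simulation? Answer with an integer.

2

t0.Δ0 b=0 d=1 g=0 f=0 e=1 k=0 j=1 h=1 c=0 clk=0 a=0 m=0
t0.Δ1 b=0 d=1 g=0 f=0 e=1 k=0 j=1 h=1 c=0 clk=1 a=0 m=0
t0.Δ2 b=0 d=1 g=0 f=0 e=1 k=1 j=1 h=1 c=0 clk=1 a=0 m=0
t1.Δ0 b=0 d=1 g=0 f=0 e=1 k=1 j=1 h=1 c=0 clk=1 a=0 m=0
t1.Δ1 b=0 d=1 g=0 f=0 e=1 k=1 j=1 h=1 c=0 clk=0 a=0 m=0
t2.Δ0 b=0 d=1 g=0 f=0 e=1 k=1 j=1 h=1 c=0 clk=0 a=0 m=0
t2.Δ1 b=0 d=1 g=0 f=0 e=1 k=1 j=1 h=1 c=0 clk=1 a=0 m=0
t2.Δ2 b=0 d=1 g=0 f=0 e=1 k=1 j=1 h=1 c=0 clk=1 a=0 m=1
t2.Δ3 b=0 d=1 g=0 f=0 e=1 k=1 j=1 h=1 c=1 clk=1 a=0 m=1
t3.Δ0 b=0 d=1 g=0 f=0 e=1 k=1 j=1 h=1 c=1 clk=1 a=0 m=1
t3.Δ1 b=0 d=1 g=0 f=0 e=1 k=1 j=1 h=1 c=1 clk=0 a=0 m=1
t4.Δ0 b=0 d=1 g=0 f=0 e=1 k=1 j=1 h=1 c=1 clk=0 a=0 m=1
t4.Δ1 b=0 d=1 g=0 f=0 e=1 k=1 j=1 h=1 c=1 clk=1 a=0 m=1
t5.Δ0 b=0 d=1 g=0 f=0 e=1 k=1 j=1 h=1 c=1 clk=1 a=0 m=1
t5.Δ1 b=0 d=1 g=0 f=0 e=1 k=1 j=1 h=1 c=1 clk=0 a=0 m=1
t6.Δ0 b=0 d=1 g=0 f=0 e=1 k=1 j=1 h=1 c=1 clk=0 a=0 m=1
t6.Δ1 b=0 d=1 g=0 f=0 e=1 k=1 j=1 h=1 c=1 clk=1 a=0 m=1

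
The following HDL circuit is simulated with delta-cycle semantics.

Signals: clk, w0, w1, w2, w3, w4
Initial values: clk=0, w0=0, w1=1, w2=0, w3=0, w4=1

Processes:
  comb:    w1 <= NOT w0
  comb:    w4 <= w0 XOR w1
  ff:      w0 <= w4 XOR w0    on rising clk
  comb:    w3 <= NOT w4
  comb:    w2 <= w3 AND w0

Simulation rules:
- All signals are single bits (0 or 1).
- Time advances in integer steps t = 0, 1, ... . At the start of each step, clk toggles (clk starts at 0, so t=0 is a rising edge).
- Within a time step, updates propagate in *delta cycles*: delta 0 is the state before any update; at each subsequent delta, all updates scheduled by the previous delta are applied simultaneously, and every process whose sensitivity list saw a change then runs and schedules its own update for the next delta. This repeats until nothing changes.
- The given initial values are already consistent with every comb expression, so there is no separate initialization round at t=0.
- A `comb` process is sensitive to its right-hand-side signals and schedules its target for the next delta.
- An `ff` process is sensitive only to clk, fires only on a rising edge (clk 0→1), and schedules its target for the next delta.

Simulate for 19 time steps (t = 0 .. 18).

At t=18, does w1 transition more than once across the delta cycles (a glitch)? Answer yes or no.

no

t0.Δ0 w3=0 w1=1 w4=1 w0=0 w2=0 clk=0
t0.Δ1 w3=0 w1=1 w4=1 w0=0 w2=0 clk=1
t0.Δ2 w3=0 w1=1 w4=1 w0=1 w2=0 clk=1
t0.Δ3 w3=0 w1=0 w4=0 w0=1 w2=0 clk=1
t0.Δ4 w3=1 w1=0 w4=1 w0=1 w2=0 clk=1
t0.Δ5 w3=0 w1=0 w4=1 w0=1 w2=1 clk=1
t0.Δ6 w3=0 w1=0 w4=1 w0=1 w2=0 clk=1
t1.Δ0 w3=0 w1=0 w4=1 w0=1 w2=0 clk=1
t1.Δ1 w3=0 w1=0 w4=1 w0=1 w2=0 clk=0
t2.Δ0 w3=0 w1=0 w4=1 w0=1 w2=0 clk=0
t2.Δ1 w3=0 w1=0 w4=1 w0=1 w2=0 clk=1
t2.Δ2 w3=0 w1=0 w4=1 w0=0 w2=0 clk=1
t2.Δ3 w3=0 w1=1 w4=0 w0=0 w2=0 clk=1
t2.Δ4 w3=1 w1=1 w4=1 w0=0 w2=0 clk=1
t2.Δ5 w3=0 w1=1 w4=1 w0=0 w2=0 clk=1
t3.Δ0 w3=0 w1=1 w4=1 w0=0 w2=0 clk=1
t3.Δ1 w3=0 w1=1 w4=1 w0=0 w2=0 clk=0
t4.Δ0 w3=0 w1=1 w4=1 w0=0 w2=0 clk=0
t4.Δ1 w3=0 w1=1 w4=1 w0=0 w2=0 clk=1
t4.Δ2 w3=0 w1=1 w4=1 w0=1 w2=0 clk=1
t4.Δ3 w3=0 w1=0 w4=0 w0=1 w2=0 clk=1
t4.Δ4 w3=1 w1=0 w4=1 w0=1 w2=0 clk=1
t4.Δ5 w3=0 w1=0 w4=1 w0=1 w2=1 clk=1
t4.Δ6 w3=0 w1=0 w4=1 w0=1 w2=0 clk=1
t5.Δ0 w3=0 w1=0 w4=1 w0=1 w2=0 clk=1
t5.Δ1 w3=0 w1=0 w4=1 w0=1 w2=0 clk=0
t6.Δ0 w3=0 w1=0 w4=1 w0=1 w2=0 clk=0
t6.Δ1 w3=0 w1=0 w4=1 w0=1 w2=0 clk=1
t6.Δ2 w3=0 w1=0 w4=1 w0=0 w2=0 clk=1
t6.Δ3 w3=0 w1=1 w4=0 w0=0 w2=0 clk=1
t6.Δ4 w3=1 w1=1 w4=1 w0=0 w2=0 clk=1
t6.Δ5 w3=0 w1=1 w4=1 w0=0 w2=0 clk=1
t7.Δ0 w3=0 w1=1 w4=1 w0=0 w2=0 clk=1
t7.Δ1 w3=0 w1=1 w4=1 w0=0 w2=0 clk=0
t8.Δ0 w3=0 w1=1 w4=1 w0=0 w2=0 clk=0
t8.Δ1 w3=0 w1=1 w4=1 w0=0 w2=0 clk=1
t8.Δ2 w3=0 w1=1 w4=1 w0=1 w2=0 clk=1
t8.Δ3 w3=0 w1=0 w4=0 w0=1 w2=0 clk=1
t8.Δ4 w3=1 w1=0 w4=1 w0=1 w2=0 clk=1
t8.Δ5 w3=0 w1=0 w4=1 w0=1 w2=1 clk=1
t8.Δ6 w3=0 w1=0 w4=1 w0=1 w2=0 clk=1
t9.Δ0 w3=0 w1=0 w4=1 w0=1 w2=0 clk=1
t9.Δ1 w3=0 w1=0 w4=1 w0=1 w2=0 clk=0
t10.Δ0 w3=0 w1=0 w4=1 w0=1 w2=0 clk=0
t10.Δ1 w3=0 w1=0 w4=1 w0=1 w2=0 clk=1
t10.Δ2 w3=0 w1=0 w4=1 w0=0 w2=0 clk=1
t10.Δ3 w3=0 w1=1 w4=0 w0=0 w2=0 clk=1
t10.Δ4 w3=1 w1=1 w4=1 w0=0 w2=0 clk=1
t10.Δ5 w3=0 w1=1 w4=1 w0=0 w2=0 clk=1
t11.Δ0 w3=0 w1=1 w4=1 w0=0 w2=0 clk=1
t11.Δ1 w3=0 w1=1 w4=1 w0=0 w2=0 clk=0
t12.Δ0 w3=0 w1=1 w4=1 w0=0 w2=0 clk=0
t12.Δ1 w3=0 w1=1 w4=1 w0=0 w2=0 clk=1
t12.Δ2 w3=0 w1=1 w4=1 w0=1 w2=0 clk=1
t12.Δ3 w3=0 w1=0 w4=0 w0=1 w2=0 clk=1
t12.Δ4 w3=1 w1=0 w4=1 w0=1 w2=0 clk=1
t12.Δ5 w3=0 w1=0 w4=1 w0=1 w2=1 clk=1
t12.Δ6 w3=0 w1=0 w4=1 w0=1 w2=0 clk=1
t13.Δ0 w3=0 w1=0 w4=1 w0=1 w2=0 clk=1
t13.Δ1 w3=0 w1=0 w4=1 w0=1 w2=0 clk=0
t14.Δ0 w3=0 w1=0 w4=1 w0=1 w2=0 clk=0
t14.Δ1 w3=0 w1=0 w4=1 w0=1 w2=0 clk=1
t14.Δ2 w3=0 w1=0 w4=1 w0=0 w2=0 clk=1
t14.Δ3 w3=0 w1=1 w4=0 w0=0 w2=0 clk=1
t14.Δ4 w3=1 w1=1 w4=1 w0=0 w2=0 clk=1
t14.Δ5 w3=0 w1=1 w4=1 w0=0 w2=0 clk=1
t15.Δ0 w3=0 w1=1 w4=1 w0=0 w2=0 clk=1
t15.Δ1 w3=0 w1=1 w4=1 w0=0 w2=0 clk=0
t16.Δ0 w3=0 w1=1 w4=1 w0=0 w2=0 clk=0
t16.Δ1 w3=0 w1=1 w4=1 w0=0 w2=0 clk=1
t16.Δ2 w3=0 w1=1 w4=1 w0=1 w2=0 clk=1
t16.Δ3 w3=0 w1=0 w4=0 w0=1 w2=0 clk=1
t16.Δ4 w3=1 w1=0 w4=1 w0=1 w2=0 clk=1
t16.Δ5 w3=0 w1=0 w4=1 w0=1 w2=1 clk=1
t16.Δ6 w3=0 w1=0 w4=1 w0=1 w2=0 clk=1
t17.Δ0 w3=0 w1=0 w4=1 w0=1 w2=0 clk=1
t17.Δ1 w3=0 w1=0 w4=1 w0=1 w2=0 clk=0
t18.Δ0 w3=0 w1=0 w4=1 w0=1 w2=0 clk=0
t18.Δ1 w3=0 w1=0 w4=1 w0=1 w2=0 clk=1
t18.Δ2 w3=0 w1=0 w4=1 w0=0 w2=0 clk=1
t18.Δ3 w3=0 w1=1 w4=0 w0=0 w2=0 clk=1
t18.Δ4 w3=1 w1=1 w4=1 w0=0 w2=0 clk=1
t18.Δ5 w3=0 w1=1 w4=1 w0=0 w2=0 clk=1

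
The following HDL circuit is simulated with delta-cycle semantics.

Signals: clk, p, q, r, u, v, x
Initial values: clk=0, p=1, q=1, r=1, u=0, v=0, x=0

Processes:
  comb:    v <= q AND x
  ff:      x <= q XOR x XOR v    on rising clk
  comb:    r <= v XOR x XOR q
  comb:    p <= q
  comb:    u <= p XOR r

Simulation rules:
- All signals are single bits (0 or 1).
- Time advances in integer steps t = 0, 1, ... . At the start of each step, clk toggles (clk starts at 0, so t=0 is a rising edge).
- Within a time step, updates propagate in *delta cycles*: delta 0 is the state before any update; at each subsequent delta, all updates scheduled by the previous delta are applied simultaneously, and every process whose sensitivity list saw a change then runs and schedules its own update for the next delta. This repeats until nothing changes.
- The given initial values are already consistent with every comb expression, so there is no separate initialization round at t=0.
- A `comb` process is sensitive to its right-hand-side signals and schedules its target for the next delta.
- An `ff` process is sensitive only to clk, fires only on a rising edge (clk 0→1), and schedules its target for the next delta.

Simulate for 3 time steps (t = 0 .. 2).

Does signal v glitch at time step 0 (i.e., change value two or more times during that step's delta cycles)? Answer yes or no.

t0.Δ0 u=0 r=1 x=0 p=1 v=0 clk=0 q=1
t0.Δ1 u=0 r=1 x=0 p=1 v=0 clk=1 q=1
t0.Δ2 u=0 r=1 x=1 p=1 v=0 clk=1 q=1
t0.Δ3 u=0 r=0 x=1 p=1 v=1 clk=1 q=1
t0.Δ4 u=1 r=1 x=1 p=1 v=1 clk=1 q=1
t0.Δ5 u=0 r=1 x=1 p=1 v=1 clk=1 q=1
t1.Δ0 u=0 r=1 x=1 p=1 v=1 clk=1 q=1
t1.Δ1 u=0 r=1 x=1 p=1 v=1 clk=0 q=1
t2.Δ0 u=0 r=1 x=1 p=1 v=1 clk=0 q=1
t2.Δ1 u=0 r=1 x=1 p=1 v=1 clk=1 q=1

no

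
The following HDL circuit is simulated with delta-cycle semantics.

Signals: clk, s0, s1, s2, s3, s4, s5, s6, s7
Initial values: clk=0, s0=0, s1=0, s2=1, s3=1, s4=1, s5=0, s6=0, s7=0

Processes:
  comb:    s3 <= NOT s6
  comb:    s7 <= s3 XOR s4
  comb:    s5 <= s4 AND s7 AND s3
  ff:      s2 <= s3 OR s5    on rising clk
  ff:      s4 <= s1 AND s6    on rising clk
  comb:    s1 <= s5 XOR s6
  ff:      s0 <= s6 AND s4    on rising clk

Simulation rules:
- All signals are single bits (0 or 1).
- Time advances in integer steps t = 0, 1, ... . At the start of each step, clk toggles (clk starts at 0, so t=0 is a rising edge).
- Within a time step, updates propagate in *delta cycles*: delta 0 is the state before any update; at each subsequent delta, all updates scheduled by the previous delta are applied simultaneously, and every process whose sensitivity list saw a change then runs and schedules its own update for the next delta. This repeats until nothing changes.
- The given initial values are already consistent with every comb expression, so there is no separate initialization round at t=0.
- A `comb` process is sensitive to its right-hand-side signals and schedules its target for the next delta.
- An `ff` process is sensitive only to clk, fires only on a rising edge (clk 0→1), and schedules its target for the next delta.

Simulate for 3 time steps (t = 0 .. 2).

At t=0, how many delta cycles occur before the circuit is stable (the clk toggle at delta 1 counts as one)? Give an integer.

3

t0.Δ0 s5=0 s2=1 s6=0 s0=0 s4=1 s7=0 s1=0 clk=0 s3=1
t0.Δ1 s5=0 s2=1 s6=0 s0=0 s4=1 s7=0 s1=0 clk=1 s3=1
t0.Δ2 s5=0 s2=1 s6=0 s0=0 s4=0 s7=0 s1=0 clk=1 s3=1
t0.Δ3 s5=0 s2=1 s6=0 s0=0 s4=0 s7=1 s1=0 clk=1 s3=1
t1.Δ0 s5=0 s2=1 s6=0 s0=0 s4=0 s7=1 s1=0 clk=1 s3=1
t1.Δ1 s5=0 s2=1 s6=0 s0=0 s4=0 s7=1 s1=0 clk=0 s3=1
t2.Δ0 s5=0 s2=1 s6=0 s0=0 s4=0 s7=1 s1=0 clk=0 s3=1
t2.Δ1 s5=0 s2=1 s6=0 s0=0 s4=0 s7=1 s1=0 clk=1 s3=1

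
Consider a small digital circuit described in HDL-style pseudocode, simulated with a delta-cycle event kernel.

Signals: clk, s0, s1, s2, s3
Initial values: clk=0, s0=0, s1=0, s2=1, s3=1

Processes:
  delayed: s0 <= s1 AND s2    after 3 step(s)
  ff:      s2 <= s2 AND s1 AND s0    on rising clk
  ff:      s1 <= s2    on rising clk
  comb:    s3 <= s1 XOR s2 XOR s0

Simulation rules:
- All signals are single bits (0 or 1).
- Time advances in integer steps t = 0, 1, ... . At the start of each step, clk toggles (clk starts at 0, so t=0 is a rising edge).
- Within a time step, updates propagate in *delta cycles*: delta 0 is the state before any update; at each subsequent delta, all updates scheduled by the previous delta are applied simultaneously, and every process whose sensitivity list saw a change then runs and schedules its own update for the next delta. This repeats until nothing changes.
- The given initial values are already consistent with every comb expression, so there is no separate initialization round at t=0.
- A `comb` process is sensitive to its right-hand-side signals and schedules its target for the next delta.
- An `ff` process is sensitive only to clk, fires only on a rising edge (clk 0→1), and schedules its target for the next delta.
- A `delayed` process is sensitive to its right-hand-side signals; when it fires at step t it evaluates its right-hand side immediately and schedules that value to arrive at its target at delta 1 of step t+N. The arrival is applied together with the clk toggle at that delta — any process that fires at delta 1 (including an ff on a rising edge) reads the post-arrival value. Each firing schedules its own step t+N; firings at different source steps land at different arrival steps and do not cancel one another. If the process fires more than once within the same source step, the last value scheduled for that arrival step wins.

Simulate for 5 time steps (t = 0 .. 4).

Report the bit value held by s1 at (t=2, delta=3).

t=0 Δ0: s3=1 clk=0 s2=1 s1=0 s0=0
  Δ1: clk:0→1
  Δ2: s2:1→0, s1:0→1
  (2Δ to stable)
t=1 Δ0: s3=1 clk=1 s2=0 s1=1 s0=0
  Δ1: clk:1→0
  (1Δ to stable)
t=2 Δ0: s3=1 clk=0 s2=0 s1=1 s0=0
  Δ1: clk:0→1
  Δ2: s1:1→0
  Δ3: s3:1→0
  (3Δ to stable)
t=3 Δ0: s3=0 clk=1 s2=0 s1=0 s0=0
  Δ1: clk:1→0
  (1Δ to stable)
t=4 Δ0: s3=0 clk=0 s2=0 s1=0 s0=0
  Δ1: clk:0→1
  (1Δ to stable)

0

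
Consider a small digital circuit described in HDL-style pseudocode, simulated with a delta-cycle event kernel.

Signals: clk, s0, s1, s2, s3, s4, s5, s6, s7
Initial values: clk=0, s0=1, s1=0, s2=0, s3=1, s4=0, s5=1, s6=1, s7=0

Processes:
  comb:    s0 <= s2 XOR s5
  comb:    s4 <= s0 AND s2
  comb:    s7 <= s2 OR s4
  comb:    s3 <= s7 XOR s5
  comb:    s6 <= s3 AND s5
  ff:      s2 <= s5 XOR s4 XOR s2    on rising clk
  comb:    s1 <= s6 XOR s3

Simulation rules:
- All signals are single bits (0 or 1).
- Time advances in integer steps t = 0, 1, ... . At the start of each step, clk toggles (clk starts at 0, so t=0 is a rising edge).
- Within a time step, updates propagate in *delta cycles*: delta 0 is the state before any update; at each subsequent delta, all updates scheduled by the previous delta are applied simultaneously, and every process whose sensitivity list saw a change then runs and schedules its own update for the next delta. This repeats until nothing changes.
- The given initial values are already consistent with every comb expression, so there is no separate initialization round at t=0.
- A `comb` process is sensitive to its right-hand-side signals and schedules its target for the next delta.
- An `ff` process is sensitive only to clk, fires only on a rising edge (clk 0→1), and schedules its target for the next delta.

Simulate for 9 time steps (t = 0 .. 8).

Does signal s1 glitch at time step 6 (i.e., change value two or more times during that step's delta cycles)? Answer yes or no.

[bits: s5,s0,s3,s1,s2,s7,s6,s4,clk]
t=0: Δ0=111000100 Δ1=111000101 Δ2=111010101 Δ3=101011111 Δ4=100011101 Δ5=100111001 Δ6=100011001 | 6Δ
t=1: Δ0=100011001 Δ1=100011000 | 1Δ
t=2: Δ0=100011000 Δ1=100011001 Δ2=100001001 Δ3=110000001 Δ4=111000001 Δ5=111100101 Δ6=111000101 | 6Δ
t=3: Δ0=111000101 Δ1=111000100 | 1Δ
t=4: Δ0=111000100 Δ1=111000101 Δ2=111010101 Δ3=101011111 Δ4=100011101 Δ5=100111001 Δ6=100011001 | 6Δ
t=5: Δ0=100011001 Δ1=100011000 | 1Δ
t=6: Δ0=100011000 Δ1=100011001 Δ2=100001001 Δ3=110000001 Δ4=111000001 Δ5=111100101 Δ6=111000101 | 6Δ
t=7: Δ0=111000101 Δ1=111000100 | 1Δ
t=8: Δ0=111000100 Δ1=111000101 Δ2=111010101 Δ3=101011111 Δ4=100011101 Δ5=100111001 Δ6=100011001 | 6Δ

yes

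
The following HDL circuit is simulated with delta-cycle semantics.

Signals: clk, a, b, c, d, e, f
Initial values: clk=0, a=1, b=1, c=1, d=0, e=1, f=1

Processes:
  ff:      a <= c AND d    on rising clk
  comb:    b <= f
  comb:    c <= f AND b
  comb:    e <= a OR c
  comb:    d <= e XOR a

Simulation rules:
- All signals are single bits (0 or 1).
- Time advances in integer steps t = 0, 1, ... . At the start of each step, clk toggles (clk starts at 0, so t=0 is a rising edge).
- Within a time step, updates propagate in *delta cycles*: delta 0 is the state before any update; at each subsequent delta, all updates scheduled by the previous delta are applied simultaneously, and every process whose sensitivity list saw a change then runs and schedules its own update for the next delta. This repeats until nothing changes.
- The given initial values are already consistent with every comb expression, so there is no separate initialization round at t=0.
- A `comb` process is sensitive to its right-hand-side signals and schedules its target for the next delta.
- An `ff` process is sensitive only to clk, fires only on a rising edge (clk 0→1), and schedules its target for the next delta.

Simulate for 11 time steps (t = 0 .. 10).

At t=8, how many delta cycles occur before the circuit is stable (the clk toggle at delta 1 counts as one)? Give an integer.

t0.Δ0 b=1 clk=0 c=1 f=1 e=1 a=1 d=0
t0.Δ1 b=1 clk=1 c=1 f=1 e=1 a=1 d=0
t0.Δ2 b=1 clk=1 c=1 f=1 e=1 a=0 d=0
t0.Δ3 b=1 clk=1 c=1 f=1 e=1 a=0 d=1
t1.Δ0 b=1 clk=1 c=1 f=1 e=1 a=0 d=1
t1.Δ1 b=1 clk=0 c=1 f=1 e=1 a=0 d=1
t2.Δ0 b=1 clk=0 c=1 f=1 e=1 a=0 d=1
t2.Δ1 b=1 clk=1 c=1 f=1 e=1 a=0 d=1
t2.Δ2 b=1 clk=1 c=1 f=1 e=1 a=1 d=1
t2.Δ3 b=1 clk=1 c=1 f=1 e=1 a=1 d=0
t3.Δ0 b=1 clk=1 c=1 f=1 e=1 a=1 d=0
t3.Δ1 b=1 clk=0 c=1 f=1 e=1 a=1 d=0
t4.Δ0 b=1 clk=0 c=1 f=1 e=1 a=1 d=0
t4.Δ1 b=1 clk=1 c=1 f=1 e=1 a=1 d=0
t4.Δ2 b=1 clk=1 c=1 f=1 e=1 a=0 d=0
t4.Δ3 b=1 clk=1 c=1 f=1 e=1 a=0 d=1
t5.Δ0 b=1 clk=1 c=1 f=1 e=1 a=0 d=1
t5.Δ1 b=1 clk=0 c=1 f=1 e=1 a=0 d=1
t6.Δ0 b=1 clk=0 c=1 f=1 e=1 a=0 d=1
t6.Δ1 b=1 clk=1 c=1 f=1 e=1 a=0 d=1
t6.Δ2 b=1 clk=1 c=1 f=1 e=1 a=1 d=1
t6.Δ3 b=1 clk=1 c=1 f=1 e=1 a=1 d=0
t7.Δ0 b=1 clk=1 c=1 f=1 e=1 a=1 d=0
t7.Δ1 b=1 clk=0 c=1 f=1 e=1 a=1 d=0
t8.Δ0 b=1 clk=0 c=1 f=1 e=1 a=1 d=0
t8.Δ1 b=1 clk=1 c=1 f=1 e=1 a=1 d=0
t8.Δ2 b=1 clk=1 c=1 f=1 e=1 a=0 d=0
t8.Δ3 b=1 clk=1 c=1 f=1 e=1 a=0 d=1
t9.Δ0 b=1 clk=1 c=1 f=1 e=1 a=0 d=1
t9.Δ1 b=1 clk=0 c=1 f=1 e=1 a=0 d=1
t10.Δ0 b=1 clk=0 c=1 f=1 e=1 a=0 d=1
t10.Δ1 b=1 clk=1 c=1 f=1 e=1 a=0 d=1
t10.Δ2 b=1 clk=1 c=1 f=1 e=1 a=1 d=1
t10.Δ3 b=1 clk=1 c=1 f=1 e=1 a=1 d=0

3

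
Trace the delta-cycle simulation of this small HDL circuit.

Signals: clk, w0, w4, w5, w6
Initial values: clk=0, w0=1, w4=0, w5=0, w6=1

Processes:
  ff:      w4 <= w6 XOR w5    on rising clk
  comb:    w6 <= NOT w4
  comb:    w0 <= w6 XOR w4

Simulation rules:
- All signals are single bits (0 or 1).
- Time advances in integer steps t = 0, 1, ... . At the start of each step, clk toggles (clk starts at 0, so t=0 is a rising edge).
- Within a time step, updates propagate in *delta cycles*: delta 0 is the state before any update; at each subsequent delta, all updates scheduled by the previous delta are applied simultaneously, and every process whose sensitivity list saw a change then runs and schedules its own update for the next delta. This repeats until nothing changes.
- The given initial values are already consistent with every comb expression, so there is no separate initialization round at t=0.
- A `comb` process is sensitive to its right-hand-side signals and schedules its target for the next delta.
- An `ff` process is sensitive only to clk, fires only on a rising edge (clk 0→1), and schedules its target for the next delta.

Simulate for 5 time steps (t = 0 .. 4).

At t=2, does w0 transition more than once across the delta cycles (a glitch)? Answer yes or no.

yes

[bits: w0,w4,clk,w5,w6]
t=0: Δ0=10001 Δ1=10101 Δ2=11101 Δ3=01100 Δ4=11100 | 4Δ
t=1: Δ0=11100 Δ1=11000 | 1Δ
t=2: Δ0=11000 Δ1=11100 Δ2=10100 Δ3=00101 Δ4=10101 | 4Δ
t=3: Δ0=10101 Δ1=10001 | 1Δ
t=4: Δ0=10001 Δ1=10101 Δ2=11101 Δ3=01100 Δ4=11100 | 4Δ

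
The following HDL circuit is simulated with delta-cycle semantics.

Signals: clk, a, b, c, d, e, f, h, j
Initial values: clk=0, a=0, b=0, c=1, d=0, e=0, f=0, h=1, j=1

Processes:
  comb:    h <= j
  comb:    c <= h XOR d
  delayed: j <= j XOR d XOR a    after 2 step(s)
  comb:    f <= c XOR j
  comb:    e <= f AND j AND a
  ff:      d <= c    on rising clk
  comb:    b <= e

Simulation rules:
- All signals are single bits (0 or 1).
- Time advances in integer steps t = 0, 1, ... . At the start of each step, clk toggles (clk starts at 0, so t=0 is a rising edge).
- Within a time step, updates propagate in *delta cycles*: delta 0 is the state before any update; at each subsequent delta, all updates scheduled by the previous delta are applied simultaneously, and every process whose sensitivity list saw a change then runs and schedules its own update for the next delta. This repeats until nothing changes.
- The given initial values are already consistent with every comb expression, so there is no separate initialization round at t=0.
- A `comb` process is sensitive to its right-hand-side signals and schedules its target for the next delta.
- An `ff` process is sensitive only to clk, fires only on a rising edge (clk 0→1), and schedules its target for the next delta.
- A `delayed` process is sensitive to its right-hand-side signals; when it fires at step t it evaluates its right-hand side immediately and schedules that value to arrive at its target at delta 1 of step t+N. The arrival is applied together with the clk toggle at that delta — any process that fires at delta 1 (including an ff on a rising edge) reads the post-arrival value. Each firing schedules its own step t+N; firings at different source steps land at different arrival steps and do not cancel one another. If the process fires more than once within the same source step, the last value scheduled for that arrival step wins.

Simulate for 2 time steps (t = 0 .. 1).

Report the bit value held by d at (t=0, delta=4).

1

t0.Δ0 j=1 d=0 a=0 f=0 clk=0 h=1 c=1 e=0 b=0
t0.Δ1 j=1 d=0 a=0 f=0 clk=1 h=1 c=1 e=0 b=0
t0.Δ2 j=1 d=1 a=0 f=0 clk=1 h=1 c=1 e=0 b=0
t0.Δ3 j=1 d=1 a=0 f=0 clk=1 h=1 c=0 e=0 b=0
t0.Δ4 j=1 d=1 a=0 f=1 clk=1 h=1 c=0 e=0 b=0
t1.Δ0 j=1 d=1 a=0 f=1 clk=1 h=1 c=0 e=0 b=0
t1.Δ1 j=1 d=1 a=0 f=1 clk=0 h=1 c=0 e=0 b=0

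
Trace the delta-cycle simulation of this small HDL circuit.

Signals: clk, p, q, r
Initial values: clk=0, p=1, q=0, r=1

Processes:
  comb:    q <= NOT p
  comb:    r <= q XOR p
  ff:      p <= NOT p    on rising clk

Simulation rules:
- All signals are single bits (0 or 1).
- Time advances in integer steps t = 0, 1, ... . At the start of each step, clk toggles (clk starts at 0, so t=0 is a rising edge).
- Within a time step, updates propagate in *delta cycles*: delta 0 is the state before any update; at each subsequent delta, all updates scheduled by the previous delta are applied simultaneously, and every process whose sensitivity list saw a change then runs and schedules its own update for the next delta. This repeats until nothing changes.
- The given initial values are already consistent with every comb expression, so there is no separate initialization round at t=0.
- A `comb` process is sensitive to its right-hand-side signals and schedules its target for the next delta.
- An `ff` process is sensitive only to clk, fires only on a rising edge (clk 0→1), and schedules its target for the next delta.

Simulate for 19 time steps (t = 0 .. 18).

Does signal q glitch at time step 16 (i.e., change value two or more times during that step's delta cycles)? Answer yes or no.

no

t0.Δ0 clk=0 r=1 q=0 p=1
t0.Δ1 clk=1 r=1 q=0 p=1
t0.Δ2 clk=1 r=1 q=0 p=0
t0.Δ3 clk=1 r=0 q=1 p=0
t0.Δ4 clk=1 r=1 q=1 p=0
t1.Δ0 clk=1 r=1 q=1 p=0
t1.Δ1 clk=0 r=1 q=1 p=0
t2.Δ0 clk=0 r=1 q=1 p=0
t2.Δ1 clk=1 r=1 q=1 p=0
t2.Δ2 clk=1 r=1 q=1 p=1
t2.Δ3 clk=1 r=0 q=0 p=1
t2.Δ4 clk=1 r=1 q=0 p=1
t3.Δ0 clk=1 r=1 q=0 p=1
t3.Δ1 clk=0 r=1 q=0 p=1
t4.Δ0 clk=0 r=1 q=0 p=1
t4.Δ1 clk=1 r=1 q=0 p=1
t4.Δ2 clk=1 r=1 q=0 p=0
t4.Δ3 clk=1 r=0 q=1 p=0
t4.Δ4 clk=1 r=1 q=1 p=0
t5.Δ0 clk=1 r=1 q=1 p=0
t5.Δ1 clk=0 r=1 q=1 p=0
t6.Δ0 clk=0 r=1 q=1 p=0
t6.Δ1 clk=1 r=1 q=1 p=0
t6.Δ2 clk=1 r=1 q=1 p=1
t6.Δ3 clk=1 r=0 q=0 p=1
t6.Δ4 clk=1 r=1 q=0 p=1
t7.Δ0 clk=1 r=1 q=0 p=1
t7.Δ1 clk=0 r=1 q=0 p=1
t8.Δ0 clk=0 r=1 q=0 p=1
t8.Δ1 clk=1 r=1 q=0 p=1
t8.Δ2 clk=1 r=1 q=0 p=0
t8.Δ3 clk=1 r=0 q=1 p=0
t8.Δ4 clk=1 r=1 q=1 p=0
t9.Δ0 clk=1 r=1 q=1 p=0
t9.Δ1 clk=0 r=1 q=1 p=0
t10.Δ0 clk=0 r=1 q=1 p=0
t10.Δ1 clk=1 r=1 q=1 p=0
t10.Δ2 clk=1 r=1 q=1 p=1
t10.Δ3 clk=1 r=0 q=0 p=1
t10.Δ4 clk=1 r=1 q=0 p=1
t11.Δ0 clk=1 r=1 q=0 p=1
t11.Δ1 clk=0 r=1 q=0 p=1
t12.Δ0 clk=0 r=1 q=0 p=1
t12.Δ1 clk=1 r=1 q=0 p=1
t12.Δ2 clk=1 r=1 q=0 p=0
t12.Δ3 clk=1 r=0 q=1 p=0
t12.Δ4 clk=1 r=1 q=1 p=0
t13.Δ0 clk=1 r=1 q=1 p=0
t13.Δ1 clk=0 r=1 q=1 p=0
t14.Δ0 clk=0 r=1 q=1 p=0
t14.Δ1 clk=1 r=1 q=1 p=0
t14.Δ2 clk=1 r=1 q=1 p=1
t14.Δ3 clk=1 r=0 q=0 p=1
t14.Δ4 clk=1 r=1 q=0 p=1
t15.Δ0 clk=1 r=1 q=0 p=1
t15.Δ1 clk=0 r=1 q=0 p=1
t16.Δ0 clk=0 r=1 q=0 p=1
t16.Δ1 clk=1 r=1 q=0 p=1
t16.Δ2 clk=1 r=1 q=0 p=0
t16.Δ3 clk=1 r=0 q=1 p=0
t16.Δ4 clk=1 r=1 q=1 p=0
t17.Δ0 clk=1 r=1 q=1 p=0
t17.Δ1 clk=0 r=1 q=1 p=0
t18.Δ0 clk=0 r=1 q=1 p=0
t18.Δ1 clk=1 r=1 q=1 p=0
t18.Δ2 clk=1 r=1 q=1 p=1
t18.Δ3 clk=1 r=0 q=0 p=1
t18.Δ4 clk=1 r=1 q=0 p=1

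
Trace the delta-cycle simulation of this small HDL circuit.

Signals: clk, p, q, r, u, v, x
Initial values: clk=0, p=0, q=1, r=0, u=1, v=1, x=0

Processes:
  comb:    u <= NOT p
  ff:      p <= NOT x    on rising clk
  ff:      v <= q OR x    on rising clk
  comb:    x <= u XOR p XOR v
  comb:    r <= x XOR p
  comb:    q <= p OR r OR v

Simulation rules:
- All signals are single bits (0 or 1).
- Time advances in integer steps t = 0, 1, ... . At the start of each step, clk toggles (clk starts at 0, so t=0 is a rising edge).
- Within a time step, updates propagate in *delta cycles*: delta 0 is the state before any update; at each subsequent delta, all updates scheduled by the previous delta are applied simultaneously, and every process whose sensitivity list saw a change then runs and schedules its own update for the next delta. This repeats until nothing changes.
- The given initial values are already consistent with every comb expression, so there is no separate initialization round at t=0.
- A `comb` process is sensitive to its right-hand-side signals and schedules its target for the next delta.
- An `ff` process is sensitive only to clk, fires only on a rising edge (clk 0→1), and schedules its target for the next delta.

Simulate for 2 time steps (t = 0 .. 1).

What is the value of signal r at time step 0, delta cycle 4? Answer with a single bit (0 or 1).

t=0 Δ0: v=1 r=0 x=0 clk=0 q=1 u=1 p=0
  Δ1: clk:0→1
  Δ2: p:0→1
  Δ3: r:0→1, x:0→1, u:1→0
  Δ4: r:1→0, x:1→0
  Δ5: r:0→1
  (5Δ to stable)
t=1 Δ0: v=1 r=1 x=0 clk=1 q=1 u=0 p=1
  Δ1: clk:1→0
  (1Δ to stable)

0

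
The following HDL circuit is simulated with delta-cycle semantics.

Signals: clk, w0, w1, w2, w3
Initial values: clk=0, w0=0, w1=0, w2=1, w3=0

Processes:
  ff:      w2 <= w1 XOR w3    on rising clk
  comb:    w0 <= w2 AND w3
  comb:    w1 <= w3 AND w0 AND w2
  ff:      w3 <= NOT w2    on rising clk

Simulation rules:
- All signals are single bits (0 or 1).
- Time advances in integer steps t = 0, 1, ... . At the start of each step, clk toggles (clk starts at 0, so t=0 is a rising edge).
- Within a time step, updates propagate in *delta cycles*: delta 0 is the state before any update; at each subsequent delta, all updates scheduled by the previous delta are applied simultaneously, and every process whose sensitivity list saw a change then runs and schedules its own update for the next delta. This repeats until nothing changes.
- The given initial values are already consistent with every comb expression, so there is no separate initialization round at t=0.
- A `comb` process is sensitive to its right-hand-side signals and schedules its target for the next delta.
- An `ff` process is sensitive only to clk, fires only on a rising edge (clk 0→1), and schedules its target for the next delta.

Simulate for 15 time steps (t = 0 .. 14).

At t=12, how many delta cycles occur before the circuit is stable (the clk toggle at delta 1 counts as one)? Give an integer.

t0.Δ0 w3=0 w0=0 w1=0 w2=1 clk=0
t0.Δ1 w3=0 w0=0 w1=0 w2=1 clk=1
t0.Δ2 w3=0 w0=0 w1=0 w2=0 clk=1
t1.Δ0 w3=0 w0=0 w1=0 w2=0 clk=1
t1.Δ1 w3=0 w0=0 w1=0 w2=0 clk=0
t2.Δ0 w3=0 w0=0 w1=0 w2=0 clk=0
t2.Δ1 w3=0 w0=0 w1=0 w2=0 clk=1
t2.Δ2 w3=1 w0=0 w1=0 w2=0 clk=1
t3.Δ0 w3=1 w0=0 w1=0 w2=0 clk=1
t3.Δ1 w3=1 w0=0 w1=0 w2=0 clk=0
t4.Δ0 w3=1 w0=0 w1=0 w2=0 clk=0
t4.Δ1 w3=1 w0=0 w1=0 w2=0 clk=1
t4.Δ2 w3=1 w0=0 w1=0 w2=1 clk=1
t4.Δ3 w3=1 w0=1 w1=0 w2=1 clk=1
t4.Δ4 w3=1 w0=1 w1=1 w2=1 clk=1
t5.Δ0 w3=1 w0=1 w1=1 w2=1 clk=1
t5.Δ1 w3=1 w0=1 w1=1 w2=1 clk=0
t6.Δ0 w3=1 w0=1 w1=1 w2=1 clk=0
t6.Δ1 w3=1 w0=1 w1=1 w2=1 clk=1
t6.Δ2 w3=0 w0=1 w1=1 w2=0 clk=1
t6.Δ3 w3=0 w0=0 w1=0 w2=0 clk=1
t7.Δ0 w3=0 w0=0 w1=0 w2=0 clk=1
t7.Δ1 w3=0 w0=0 w1=0 w2=0 clk=0
t8.Δ0 w3=0 w0=0 w1=0 w2=0 clk=0
t8.Δ1 w3=0 w0=0 w1=0 w2=0 clk=1
t8.Δ2 w3=1 w0=0 w1=0 w2=0 clk=1
t9.Δ0 w3=1 w0=0 w1=0 w2=0 clk=1
t9.Δ1 w3=1 w0=0 w1=0 w2=0 clk=0
t10.Δ0 w3=1 w0=0 w1=0 w2=0 clk=0
t10.Δ1 w3=1 w0=0 w1=0 w2=0 clk=1
t10.Δ2 w3=1 w0=0 w1=0 w2=1 clk=1
t10.Δ3 w3=1 w0=1 w1=0 w2=1 clk=1
t10.Δ4 w3=1 w0=1 w1=1 w2=1 clk=1
t11.Δ0 w3=1 w0=1 w1=1 w2=1 clk=1
t11.Δ1 w3=1 w0=1 w1=1 w2=1 clk=0
t12.Δ0 w3=1 w0=1 w1=1 w2=1 clk=0
t12.Δ1 w3=1 w0=1 w1=1 w2=1 clk=1
t12.Δ2 w3=0 w0=1 w1=1 w2=0 clk=1
t12.Δ3 w3=0 w0=0 w1=0 w2=0 clk=1
t13.Δ0 w3=0 w0=0 w1=0 w2=0 clk=1
t13.Δ1 w3=0 w0=0 w1=0 w2=0 clk=0
t14.Δ0 w3=0 w0=0 w1=0 w2=0 clk=0
t14.Δ1 w3=0 w0=0 w1=0 w2=0 clk=1
t14.Δ2 w3=1 w0=0 w1=0 w2=0 clk=1

3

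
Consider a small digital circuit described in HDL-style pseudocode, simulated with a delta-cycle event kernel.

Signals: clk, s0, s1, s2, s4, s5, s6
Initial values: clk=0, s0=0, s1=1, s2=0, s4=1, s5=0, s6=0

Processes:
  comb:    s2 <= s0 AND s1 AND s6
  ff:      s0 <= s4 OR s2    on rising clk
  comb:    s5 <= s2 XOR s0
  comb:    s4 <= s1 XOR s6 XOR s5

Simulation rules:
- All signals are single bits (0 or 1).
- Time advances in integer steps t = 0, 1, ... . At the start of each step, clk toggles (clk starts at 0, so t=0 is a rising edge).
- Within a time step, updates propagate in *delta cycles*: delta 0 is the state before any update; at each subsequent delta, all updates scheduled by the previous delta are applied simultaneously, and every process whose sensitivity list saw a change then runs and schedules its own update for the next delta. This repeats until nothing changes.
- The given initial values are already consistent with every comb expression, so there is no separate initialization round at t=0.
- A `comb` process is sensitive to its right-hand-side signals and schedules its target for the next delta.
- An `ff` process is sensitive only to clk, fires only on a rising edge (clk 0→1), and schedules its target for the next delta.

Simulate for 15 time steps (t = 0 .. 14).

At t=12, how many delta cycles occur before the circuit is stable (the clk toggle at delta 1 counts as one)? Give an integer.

[bits: clk,s6,s4,s2,s0,s1,s5]
t=0: Δ0=0010010 Δ1=1010010 Δ2=1010110 Δ3=1010111 Δ4=1000111 | 4Δ
t=1: Δ0=1000111 Δ1=0000111 | 1Δ
t=2: Δ0=0000111 Δ1=1000111 Δ2=1000011 Δ3=1000010 Δ4=1010010 | 4Δ
t=3: Δ0=1010010 Δ1=0010010 | 1Δ
t=4: Δ0=0010010 Δ1=1010010 Δ2=1010110 Δ3=1010111 Δ4=1000111 | 4Δ
t=5: Δ0=1000111 Δ1=0000111 | 1Δ
t=6: Δ0=0000111 Δ1=1000111 Δ2=1000011 Δ3=1000010 Δ4=1010010 | 4Δ
t=7: Δ0=1010010 Δ1=0010010 | 1Δ
t=8: Δ0=0010010 Δ1=1010010 Δ2=1010110 Δ3=1010111 Δ4=1000111 | 4Δ
t=9: Δ0=1000111 Δ1=0000111 | 1Δ
t=10: Δ0=0000111 Δ1=1000111 Δ2=1000011 Δ3=1000010 Δ4=1010010 | 4Δ
t=11: Δ0=1010010 Δ1=0010010 | 1Δ
t=12: Δ0=0010010 Δ1=1010010 Δ2=1010110 Δ3=1010111 Δ4=1000111 | 4Δ
t=13: Δ0=1000111 Δ1=0000111 | 1Δ
t=14: Δ0=0000111 Δ1=1000111 Δ2=1000011 Δ3=1000010 Δ4=1010010 | 4Δ

4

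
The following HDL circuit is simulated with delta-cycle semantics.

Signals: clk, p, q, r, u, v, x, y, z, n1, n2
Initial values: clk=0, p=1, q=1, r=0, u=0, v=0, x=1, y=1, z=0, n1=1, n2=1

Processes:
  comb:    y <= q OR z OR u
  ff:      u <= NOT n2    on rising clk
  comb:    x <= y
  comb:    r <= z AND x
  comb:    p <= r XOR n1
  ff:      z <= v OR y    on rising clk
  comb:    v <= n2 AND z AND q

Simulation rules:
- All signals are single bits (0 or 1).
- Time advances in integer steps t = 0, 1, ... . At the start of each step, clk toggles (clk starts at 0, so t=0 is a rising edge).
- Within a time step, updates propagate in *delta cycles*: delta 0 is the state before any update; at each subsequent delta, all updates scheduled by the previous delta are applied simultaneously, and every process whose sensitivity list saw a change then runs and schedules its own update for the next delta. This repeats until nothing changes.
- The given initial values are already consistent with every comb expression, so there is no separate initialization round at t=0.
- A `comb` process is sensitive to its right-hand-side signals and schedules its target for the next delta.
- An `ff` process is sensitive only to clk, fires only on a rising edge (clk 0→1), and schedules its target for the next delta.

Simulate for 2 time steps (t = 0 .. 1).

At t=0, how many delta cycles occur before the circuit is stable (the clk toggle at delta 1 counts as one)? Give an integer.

4

t0.Δ0 p=1 y=1 n2=1 z=0 v=0 x=1 n1=1 u=0 clk=0 q=1 r=0
t0.Δ1 p=1 y=1 n2=1 z=0 v=0 x=1 n1=1 u=0 clk=1 q=1 r=0
t0.Δ2 p=1 y=1 n2=1 z=1 v=0 x=1 n1=1 u=0 clk=1 q=1 r=0
t0.Δ3 p=1 y=1 n2=1 z=1 v=1 x=1 n1=1 u=0 clk=1 q=1 r=1
t0.Δ4 p=0 y=1 n2=1 z=1 v=1 x=1 n1=1 u=0 clk=1 q=1 r=1
t1.Δ0 p=0 y=1 n2=1 z=1 v=1 x=1 n1=1 u=0 clk=1 q=1 r=1
t1.Δ1 p=0 y=1 n2=1 z=1 v=1 x=1 n1=1 u=0 clk=0 q=1 r=1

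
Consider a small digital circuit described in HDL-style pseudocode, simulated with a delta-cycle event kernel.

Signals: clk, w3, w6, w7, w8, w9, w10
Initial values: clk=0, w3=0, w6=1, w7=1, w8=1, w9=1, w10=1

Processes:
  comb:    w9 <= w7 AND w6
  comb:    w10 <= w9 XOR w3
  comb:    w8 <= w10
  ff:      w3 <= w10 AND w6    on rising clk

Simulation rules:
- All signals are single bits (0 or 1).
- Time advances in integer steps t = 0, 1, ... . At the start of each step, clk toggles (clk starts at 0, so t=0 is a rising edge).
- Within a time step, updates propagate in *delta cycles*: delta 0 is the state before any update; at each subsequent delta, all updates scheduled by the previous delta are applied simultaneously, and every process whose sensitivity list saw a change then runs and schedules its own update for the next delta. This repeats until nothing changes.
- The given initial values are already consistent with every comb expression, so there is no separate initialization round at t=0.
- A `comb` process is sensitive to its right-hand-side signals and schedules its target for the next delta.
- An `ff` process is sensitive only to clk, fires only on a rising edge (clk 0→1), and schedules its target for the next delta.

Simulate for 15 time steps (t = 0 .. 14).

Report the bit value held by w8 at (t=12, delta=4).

[bits: w3,w10,w8,w9,w6,w7,clk]
t=0: Δ0=0111110 Δ1=0111111 Δ2=1111111 Δ3=1011111 Δ4=1001111 | 4Δ
t=1: Δ0=1001111 Δ1=1001110 | 1Δ
t=2: Δ0=1001110 Δ1=1001111 Δ2=0001111 Δ3=0101111 Δ4=0111111 | 4Δ
t=3: Δ0=0111111 Δ1=0111110 | 1Δ
t=4: Δ0=0111110 Δ1=0111111 Δ2=1111111 Δ3=1011111 Δ4=1001111 | 4Δ
t=5: Δ0=1001111 Δ1=1001110 | 1Δ
t=6: Δ0=1001110 Δ1=1001111 Δ2=0001111 Δ3=0101111 Δ4=0111111 | 4Δ
t=7: Δ0=0111111 Δ1=0111110 | 1Δ
t=8: Δ0=0111110 Δ1=0111111 Δ2=1111111 Δ3=1011111 Δ4=1001111 | 4Δ
t=9: Δ0=1001111 Δ1=1001110 | 1Δ
t=10: Δ0=1001110 Δ1=1001111 Δ2=0001111 Δ3=0101111 Δ4=0111111 | 4Δ
t=11: Δ0=0111111 Δ1=0111110 | 1Δ
t=12: Δ0=0111110 Δ1=0111111 Δ2=1111111 Δ3=1011111 Δ4=1001111 | 4Δ
t=13: Δ0=1001111 Δ1=1001110 | 1Δ
t=14: Δ0=1001110 Δ1=1001111 Δ2=0001111 Δ3=0101111 Δ4=0111111 | 4Δ

0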